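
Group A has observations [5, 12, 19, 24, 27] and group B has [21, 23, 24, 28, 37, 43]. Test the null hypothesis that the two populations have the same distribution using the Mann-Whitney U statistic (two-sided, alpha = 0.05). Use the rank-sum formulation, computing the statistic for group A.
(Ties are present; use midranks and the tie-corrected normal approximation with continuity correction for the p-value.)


Step 1: Combine and sort all 11 observations; assign midranks.
sorted (value, group): (5,X), (12,X), (19,X), (21,Y), (23,Y), (24,X), (24,Y), (27,X), (28,Y), (37,Y), (43,Y)
ranks: 5->1, 12->2, 19->3, 21->4, 23->5, 24->6.5, 24->6.5, 27->8, 28->9, 37->10, 43->11
Step 2: Rank sum for X: R1 = 1 + 2 + 3 + 6.5 + 8 = 20.5.
Step 3: U_X = R1 - n1(n1+1)/2 = 20.5 - 5*6/2 = 20.5 - 15 = 5.5.
       U_Y = n1*n2 - U_X = 30 - 5.5 = 24.5.
Step 4: Ties are present, so use the tie-corrected normal approximation (with continuity correction) for the p-value.
Step 5: p-value = 0.099576; compare to alpha = 0.05. fail to reject H0.

U_X = 5.5, p = 0.099576, fail to reject H0 at alpha = 0.05.


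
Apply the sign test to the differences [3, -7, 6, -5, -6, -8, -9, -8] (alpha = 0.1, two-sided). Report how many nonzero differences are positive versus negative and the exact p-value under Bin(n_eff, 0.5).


Step 1: Discard zero differences. Original n = 8; n_eff = number of nonzero differences = 8.
Nonzero differences (with sign): +3, -7, +6, -5, -6, -8, -9, -8
Step 2: Count signs: positive = 2, negative = 6.
Step 3: Under H0: P(positive) = 0.5, so the number of positives S ~ Bin(8, 0.5).
Step 4: Two-sided exact p-value = sum of Bin(8,0.5) probabilities at or below the observed probability = 0.289062.
Step 5: alpha = 0.1. fail to reject H0.

n_eff = 8, pos = 2, neg = 6, p = 0.289062, fail to reject H0.


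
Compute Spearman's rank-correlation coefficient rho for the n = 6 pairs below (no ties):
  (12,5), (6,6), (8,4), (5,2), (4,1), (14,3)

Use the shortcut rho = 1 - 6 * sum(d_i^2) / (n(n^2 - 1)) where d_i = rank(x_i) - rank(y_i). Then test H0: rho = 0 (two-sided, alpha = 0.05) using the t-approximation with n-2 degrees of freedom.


Step 1: Rank x and y separately (midranks; no ties here).
rank(x): 12->5, 6->3, 8->4, 5->2, 4->1, 14->6
rank(y): 5->5, 6->6, 4->4, 2->2, 1->1, 3->3
Step 2: d_i = R_x(i) - R_y(i); compute d_i^2.
  (5-5)^2=0, (3-6)^2=9, (4-4)^2=0, (2-2)^2=0, (1-1)^2=0, (6-3)^2=9
sum(d^2) = 18.
Step 3: rho = 1 - 6*18 / (6*(6^2 - 1)) = 1 - 108/210 = 0.485714.
Step 4: Under H0, t = rho * sqrt((n-2)/(1-rho^2)) = 1.1113 ~ t(4).
Step 5: Two-sided p-value from the t-distribution with 4 df = 0.328723.
Step 6: alpha = 0.05. fail to reject H0.

rho = 0.4857, p = 0.328723, fail to reject H0 at alpha = 0.05.


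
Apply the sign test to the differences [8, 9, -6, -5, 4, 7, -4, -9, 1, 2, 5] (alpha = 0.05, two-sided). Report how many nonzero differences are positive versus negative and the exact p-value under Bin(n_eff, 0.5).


Step 1: Discard zero differences. Original n = 11; n_eff = number of nonzero differences = 11.
Nonzero differences (with sign): +8, +9, -6, -5, +4, +7, -4, -9, +1, +2, +5
Step 2: Count signs: positive = 7, negative = 4.
Step 3: Under H0: P(positive) = 0.5, so the number of positives S ~ Bin(11, 0.5).
Step 4: Two-sided exact p-value = sum of Bin(11,0.5) probabilities at or below the observed probability = 0.548828.
Step 5: alpha = 0.05. fail to reject H0.

n_eff = 11, pos = 7, neg = 4, p = 0.548828, fail to reject H0.


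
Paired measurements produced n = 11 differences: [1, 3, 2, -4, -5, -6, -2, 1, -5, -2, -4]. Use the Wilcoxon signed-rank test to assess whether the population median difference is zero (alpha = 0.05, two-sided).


Step 1: Drop any zero differences (none here) and take |d_i|.
|d| = [1, 3, 2, 4, 5, 6, 2, 1, 5, 2, 4]
Step 2: Midrank |d_i| (ties get averaged ranks).
ranks: |1|->1.5, |3|->6, |2|->4, |4|->7.5, |5|->9.5, |6|->11, |2|->4, |1|->1.5, |5|->9.5, |2|->4, |4|->7.5
Step 3: Attach original signs; sum ranks with positive sign and with negative sign.
W+ = 1.5 + 6 + 4 + 1.5 = 13
W- = 7.5 + 9.5 + 11 + 4 + 9.5 + 4 + 7.5 = 53
(Check: W+ + W- = 66 should equal n(n+1)/2 = 66.)
Step 4: Test statistic W = min(W+, W-) = 13.
Step 5: Ties in |d|, so use the tie-corrected normal approximation.
        E[W] = n(n+1)/4 = 11*12/4 = 33.
        Tie groups: |d|=1 (t=2), |d|=2 (t=3), |d|=4 (t=2), |d|=5 (t=2); sum(t^3 - t) = 42.
        Var[W] = n(n+1)(2n+1)/24 - sum(t^3-t)/48 = 3036/24 - 42/48 = 125.625.
        z = (W - E[W]) / sqrt(Var[W]) = (13 - 33) / 11.2083 = -1.7844.
        Two-sided p = 2*Phi(z) = 0.074359.
Step 6: alpha = 0.05. fail to reject H0.

W+ = 13, W- = 53, W = min = 13, p = 0.074359, fail to reject H0.


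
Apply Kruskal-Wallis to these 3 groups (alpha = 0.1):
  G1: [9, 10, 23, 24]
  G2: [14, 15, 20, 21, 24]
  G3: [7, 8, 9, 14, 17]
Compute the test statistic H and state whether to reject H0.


Step 1: Combine all N = 14 observations and assign midranks.
sorted (value, group, rank): (7,G3,1), (8,G3,2), (9,G1,3.5), (9,G3,3.5), (10,G1,5), (14,G2,6.5), (14,G3,6.5), (15,G2,8), (17,G3,9), (20,G2,10), (21,G2,11), (23,G1,12), (24,G1,13.5), (24,G2,13.5)
Step 2: Sum ranks within each group.
R_1 = 34 (n_1 = 4)
R_2 = 49 (n_2 = 5)
R_3 = 22 (n_3 = 5)
Step 3: H = 12/(N(N+1)) * sum(R_i^2/n_i) - 3(N+1)
     = 12/(14*15) * (34^2/4 + 49^2/5 + 22^2/5) - 3*15
     = 0.057143 * 866 - 45
     = 4.485714.
Step 4: Ties present; correction factor C = 1 - 18/(14^3 - 14) = 0.993407. Corrected H = 4.485714 / 0.993407 = 4.515487.
Step 5: Under H0, H ~ chi^2(2); p-value = 0.104586.
Step 6: alpha = 0.1. fail to reject H0.

H = 4.5155, df = 2, p = 0.104586, fail to reject H0.


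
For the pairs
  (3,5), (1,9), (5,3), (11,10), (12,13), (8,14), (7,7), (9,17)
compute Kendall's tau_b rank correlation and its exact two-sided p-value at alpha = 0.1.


Step 1: Enumerate the 28 unordered pairs (i,j) with i<j and classify each by sign(x_j-x_i) * sign(y_j-y_i).
  (1,2):dx=-2,dy=+4->D; (1,3):dx=+2,dy=-2->D; (1,4):dx=+8,dy=+5->C; (1,5):dx=+9,dy=+8->C
  (1,6):dx=+5,dy=+9->C; (1,7):dx=+4,dy=+2->C; (1,8):dx=+6,dy=+12->C; (2,3):dx=+4,dy=-6->D
  (2,4):dx=+10,dy=+1->C; (2,5):dx=+11,dy=+4->C; (2,6):dx=+7,dy=+5->C; (2,7):dx=+6,dy=-2->D
  (2,8):dx=+8,dy=+8->C; (3,4):dx=+6,dy=+7->C; (3,5):dx=+7,dy=+10->C; (3,6):dx=+3,dy=+11->C
  (3,7):dx=+2,dy=+4->C; (3,8):dx=+4,dy=+14->C; (4,5):dx=+1,dy=+3->C; (4,6):dx=-3,dy=+4->D
  (4,7):dx=-4,dy=-3->C; (4,8):dx=-2,dy=+7->D; (5,6):dx=-4,dy=+1->D; (5,7):dx=-5,dy=-6->C
  (5,8):dx=-3,dy=+4->D; (6,7):dx=-1,dy=-7->C; (6,8):dx=+1,dy=+3->C; (7,8):dx=+2,dy=+10->C
Step 2: C = 20, D = 8, total pairs = 28.
Step 3: tau = (C - D)/(n(n-1)/2) = (20 - 8)/28 = 0.428571.
Step 4: Exact two-sided p-value (enumerate n! = 40320 permutations of y under H0): p = 0.178869.
Step 5: alpha = 0.1. fail to reject H0.

tau_b = 0.4286 (C=20, D=8), p = 0.178869, fail to reject H0.


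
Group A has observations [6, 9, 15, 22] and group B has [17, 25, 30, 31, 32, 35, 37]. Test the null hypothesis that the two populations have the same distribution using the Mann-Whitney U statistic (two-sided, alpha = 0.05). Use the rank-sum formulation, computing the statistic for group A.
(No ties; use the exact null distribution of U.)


Step 1: Combine and sort all 11 observations; assign midranks.
sorted (value, group): (6,X), (9,X), (15,X), (17,Y), (22,X), (25,Y), (30,Y), (31,Y), (32,Y), (35,Y), (37,Y)
ranks: 6->1, 9->2, 15->3, 17->4, 22->5, 25->6, 30->7, 31->8, 32->9, 35->10, 37->11
Step 2: Rank sum for X: R1 = 1 + 2 + 3 + 5 = 11.
Step 3: U_X = R1 - n1(n1+1)/2 = 11 - 4*5/2 = 11 - 10 = 1.
       U_Y = n1*n2 - U_X = 28 - 1 = 27.
Step 4: No ties, so the exact null distribution of U (based on enumerating the C(11,4) = 330 equally likely rank assignments) gives the two-sided p-value.
Step 5: p-value = 0.012121; compare to alpha = 0.05. reject H0.

U_X = 1, p = 0.012121, reject H0 at alpha = 0.05.


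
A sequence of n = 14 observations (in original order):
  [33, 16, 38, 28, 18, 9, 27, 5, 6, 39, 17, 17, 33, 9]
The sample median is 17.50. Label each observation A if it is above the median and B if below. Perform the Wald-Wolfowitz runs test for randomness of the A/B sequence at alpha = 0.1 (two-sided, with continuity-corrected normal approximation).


Step 1: Compute median = 17.50; label A = above, B = below.
Labels in order: ABAAABABBABBAB  (n_A = 7, n_B = 7)
Step 2: Count runs R = 10.
Step 3: Under H0 (random ordering), E[R] = 2*n_A*n_B/(n_A+n_B) + 1 = 2*7*7/14 + 1 = 8.0000.
        Var[R] = 2*n_A*n_B*(2*n_A*n_B - n_A - n_B) / ((n_A+n_B)^2 * (n_A+n_B-1)) = 8232/2548 = 3.2308.
        SD[R] = 1.7974.
Step 4: Continuity-corrected z = (R - 0.5 - E[R]) / SD[R] = (10 - 0.5 - 8.0000) / 1.7974 = 0.8345.
Step 5: Two-sided p-value via normal approximation = 2*(1 - Phi(|z|)) = 0.403986.
Step 6: alpha = 0.1. fail to reject H0.

R = 10, z = 0.8345, p = 0.403986, fail to reject H0.


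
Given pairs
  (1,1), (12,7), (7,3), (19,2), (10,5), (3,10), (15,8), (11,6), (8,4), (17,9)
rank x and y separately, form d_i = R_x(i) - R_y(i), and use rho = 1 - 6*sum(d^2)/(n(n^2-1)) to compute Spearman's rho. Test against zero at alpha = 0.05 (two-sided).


Step 1: Rank x and y separately (midranks; no ties here).
rank(x): 1->1, 12->7, 7->3, 19->10, 10->5, 3->2, 15->8, 11->6, 8->4, 17->9
rank(y): 1->1, 7->7, 3->3, 2->2, 5->5, 10->10, 8->8, 6->6, 4->4, 9->9
Step 2: d_i = R_x(i) - R_y(i); compute d_i^2.
  (1-1)^2=0, (7-7)^2=0, (3-3)^2=0, (10-2)^2=64, (5-5)^2=0, (2-10)^2=64, (8-8)^2=0, (6-6)^2=0, (4-4)^2=0, (9-9)^2=0
sum(d^2) = 128.
Step 3: rho = 1 - 6*128 / (10*(10^2 - 1)) = 1 - 768/990 = 0.224242.
Step 4: Under H0, t = rho * sqrt((n-2)/(1-rho^2)) = 0.6508 ~ t(8).
Step 5: Two-sided p-value from the t-distribution with 8 df = 0.533401.
Step 6: alpha = 0.05. fail to reject H0.

rho = 0.2242, p = 0.533401, fail to reject H0 at alpha = 0.05.


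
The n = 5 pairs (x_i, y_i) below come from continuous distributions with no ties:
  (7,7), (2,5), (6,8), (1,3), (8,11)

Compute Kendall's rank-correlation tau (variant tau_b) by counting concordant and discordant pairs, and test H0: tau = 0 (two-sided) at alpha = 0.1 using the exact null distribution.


Step 1: Enumerate the 10 unordered pairs (i,j) with i<j and classify each by sign(x_j-x_i) * sign(y_j-y_i).
  (1,2):dx=-5,dy=-2->C; (1,3):dx=-1,dy=+1->D; (1,4):dx=-6,dy=-4->C; (1,5):dx=+1,dy=+4->C
  (2,3):dx=+4,dy=+3->C; (2,4):dx=-1,dy=-2->C; (2,5):dx=+6,dy=+6->C; (3,4):dx=-5,dy=-5->C
  (3,5):dx=+2,dy=+3->C; (4,5):dx=+7,dy=+8->C
Step 2: C = 9, D = 1, total pairs = 10.
Step 3: tau = (C - D)/(n(n-1)/2) = (9 - 1)/10 = 0.800000.
Step 4: Exact two-sided p-value (enumerate n! = 120 permutations of y under H0): p = 0.083333.
Step 5: alpha = 0.1. reject H0.

tau_b = 0.8000 (C=9, D=1), p = 0.083333, reject H0.


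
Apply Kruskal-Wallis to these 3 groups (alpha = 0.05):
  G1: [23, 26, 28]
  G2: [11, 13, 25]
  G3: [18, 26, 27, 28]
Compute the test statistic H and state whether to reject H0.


Step 1: Combine all N = 10 observations and assign midranks.
sorted (value, group, rank): (11,G2,1), (13,G2,2), (18,G3,3), (23,G1,4), (25,G2,5), (26,G1,6.5), (26,G3,6.5), (27,G3,8), (28,G1,9.5), (28,G3,9.5)
Step 2: Sum ranks within each group.
R_1 = 20 (n_1 = 3)
R_2 = 8 (n_2 = 3)
R_3 = 27 (n_3 = 4)
Step 3: H = 12/(N(N+1)) * sum(R_i^2/n_i) - 3(N+1)
     = 12/(10*11) * (20^2/3 + 8^2/3 + 27^2/4) - 3*11
     = 0.109091 * 336.917 - 33
     = 3.754545.
Step 4: Ties present; correction factor C = 1 - 12/(10^3 - 10) = 0.987879. Corrected H = 3.754545 / 0.987879 = 3.800613.
Step 5: Under H0, H ~ chi^2(2); p-value = 0.149523.
Step 6: alpha = 0.05. fail to reject H0.

H = 3.8006, df = 2, p = 0.149523, fail to reject H0.


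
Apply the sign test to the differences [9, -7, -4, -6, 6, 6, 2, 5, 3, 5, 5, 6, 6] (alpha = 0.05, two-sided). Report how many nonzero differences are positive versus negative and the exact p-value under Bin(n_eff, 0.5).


Step 1: Discard zero differences. Original n = 13; n_eff = number of nonzero differences = 13.
Nonzero differences (with sign): +9, -7, -4, -6, +6, +6, +2, +5, +3, +5, +5, +6, +6
Step 2: Count signs: positive = 10, negative = 3.
Step 3: Under H0: P(positive) = 0.5, so the number of positives S ~ Bin(13, 0.5).
Step 4: Two-sided exact p-value = sum of Bin(13,0.5) probabilities at or below the observed probability = 0.092285.
Step 5: alpha = 0.05. fail to reject H0.

n_eff = 13, pos = 10, neg = 3, p = 0.092285, fail to reject H0.


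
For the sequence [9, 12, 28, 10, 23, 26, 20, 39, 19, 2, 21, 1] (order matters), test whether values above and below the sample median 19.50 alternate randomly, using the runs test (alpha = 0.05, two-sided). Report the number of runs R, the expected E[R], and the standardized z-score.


Step 1: Compute median = 19.50; label A = above, B = below.
Labels in order: BBABAAAABBAB  (n_A = 6, n_B = 6)
Step 2: Count runs R = 7.
Step 3: Under H0 (random ordering), E[R] = 2*n_A*n_B/(n_A+n_B) + 1 = 2*6*6/12 + 1 = 7.0000.
        Var[R] = 2*n_A*n_B*(2*n_A*n_B - n_A - n_B) / ((n_A+n_B)^2 * (n_A+n_B-1)) = 4320/1584 = 2.7273.
        SD[R] = 1.6514.
Step 4: R = E[R], so z = 0 with no continuity correction.
Step 5: Two-sided p-value via normal approximation = 2*(1 - Phi(|z|)) = 1.000000.
Step 6: alpha = 0.05. fail to reject H0.

R = 7, z = 0.0000, p = 1.000000, fail to reject H0.


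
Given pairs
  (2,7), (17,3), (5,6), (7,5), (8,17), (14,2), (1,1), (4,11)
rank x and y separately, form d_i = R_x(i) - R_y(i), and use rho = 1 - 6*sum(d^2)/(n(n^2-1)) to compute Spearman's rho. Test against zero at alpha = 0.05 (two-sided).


Step 1: Rank x and y separately (midranks; no ties here).
rank(x): 2->2, 17->8, 5->4, 7->5, 8->6, 14->7, 1->1, 4->3
rank(y): 7->6, 3->3, 6->5, 5->4, 17->8, 2->2, 1->1, 11->7
Step 2: d_i = R_x(i) - R_y(i); compute d_i^2.
  (2-6)^2=16, (8-3)^2=25, (4-5)^2=1, (5-4)^2=1, (6-8)^2=4, (7-2)^2=25, (1-1)^2=0, (3-7)^2=16
sum(d^2) = 88.
Step 3: rho = 1 - 6*88 / (8*(8^2 - 1)) = 1 - 528/504 = -0.047619.
Step 4: Under H0, t = rho * sqrt((n-2)/(1-rho^2)) = -0.1168 ~ t(6).
Step 5: Two-sided p-value from the t-distribution with 6 df = 0.910849.
Step 6: alpha = 0.05. fail to reject H0.

rho = -0.0476, p = 0.910849, fail to reject H0 at alpha = 0.05.


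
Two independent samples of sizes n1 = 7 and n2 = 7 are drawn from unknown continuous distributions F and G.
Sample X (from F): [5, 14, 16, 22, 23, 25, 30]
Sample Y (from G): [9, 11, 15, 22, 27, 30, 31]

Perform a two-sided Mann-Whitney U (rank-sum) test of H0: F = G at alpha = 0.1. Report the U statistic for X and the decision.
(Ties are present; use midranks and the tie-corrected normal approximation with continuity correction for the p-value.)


Step 1: Combine and sort all 14 observations; assign midranks.
sorted (value, group): (5,X), (9,Y), (11,Y), (14,X), (15,Y), (16,X), (22,X), (22,Y), (23,X), (25,X), (27,Y), (30,X), (30,Y), (31,Y)
ranks: 5->1, 9->2, 11->3, 14->4, 15->5, 16->6, 22->7.5, 22->7.5, 23->9, 25->10, 27->11, 30->12.5, 30->12.5, 31->14
Step 2: Rank sum for X: R1 = 1 + 4 + 6 + 7.5 + 9 + 10 + 12.5 = 50.
Step 3: U_X = R1 - n1(n1+1)/2 = 50 - 7*8/2 = 50 - 28 = 22.
       U_Y = n1*n2 - U_X = 49 - 22 = 27.
Step 4: Ties are present, so use the tie-corrected normal approximation (with continuity correction) for the p-value.
Step 5: p-value = 0.797863; compare to alpha = 0.1. fail to reject H0.

U_X = 22, p = 0.797863, fail to reject H0 at alpha = 0.1.


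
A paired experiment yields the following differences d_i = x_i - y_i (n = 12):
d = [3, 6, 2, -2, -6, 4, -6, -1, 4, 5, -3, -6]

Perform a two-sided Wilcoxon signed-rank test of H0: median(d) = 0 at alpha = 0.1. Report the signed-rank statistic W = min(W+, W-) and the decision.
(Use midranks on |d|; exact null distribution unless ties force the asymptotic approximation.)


Step 1: Drop any zero differences (none here) and take |d_i|.
|d| = [3, 6, 2, 2, 6, 4, 6, 1, 4, 5, 3, 6]
Step 2: Midrank |d_i| (ties get averaged ranks).
ranks: |3|->4.5, |6|->10.5, |2|->2.5, |2|->2.5, |6|->10.5, |4|->6.5, |6|->10.5, |1|->1, |4|->6.5, |5|->8, |3|->4.5, |6|->10.5
Step 3: Attach original signs; sum ranks with positive sign and with negative sign.
W+ = 4.5 + 10.5 + 2.5 + 6.5 + 6.5 + 8 = 38.5
W- = 2.5 + 10.5 + 10.5 + 1 + 4.5 + 10.5 = 39.5
(Check: W+ + W- = 78 should equal n(n+1)/2 = 78.)
Step 4: Test statistic W = min(W+, W-) = 38.5.
Step 5: Ties in |d|, so use the tie-corrected normal approximation.
        E[W] = n(n+1)/4 = 12*13/4 = 39.
        Tie groups: |d|=2 (t=2), |d|=3 (t=2), |d|=4 (t=2), |d|=6 (t=4); sum(t^3 - t) = 78.
        Var[W] = n(n+1)(2n+1)/24 - sum(t^3-t)/48 = 3900/24 - 78/48 = 160.875.
        z = (W - E[W]) / sqrt(Var[W]) = (38.5 - 39) / 12.6837 = -0.0394.
        Two-sided p = 2*Phi(z) = 0.968555.
Step 6: alpha = 0.1. fail to reject H0.

W+ = 38.5, W- = 39.5, W = min = 38.5, p = 0.968555, fail to reject H0.


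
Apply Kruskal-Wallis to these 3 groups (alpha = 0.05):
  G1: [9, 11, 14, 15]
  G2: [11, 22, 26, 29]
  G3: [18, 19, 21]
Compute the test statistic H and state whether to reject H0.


Step 1: Combine all N = 11 observations and assign midranks.
sorted (value, group, rank): (9,G1,1), (11,G1,2.5), (11,G2,2.5), (14,G1,4), (15,G1,5), (18,G3,6), (19,G3,7), (21,G3,8), (22,G2,9), (26,G2,10), (29,G2,11)
Step 2: Sum ranks within each group.
R_1 = 12.5 (n_1 = 4)
R_2 = 32.5 (n_2 = 4)
R_3 = 21 (n_3 = 3)
Step 3: H = 12/(N(N+1)) * sum(R_i^2/n_i) - 3(N+1)
     = 12/(11*12) * (12.5^2/4 + 32.5^2/4 + 21^2/3) - 3*12
     = 0.090909 * 450.125 - 36
     = 4.920455.
Step 4: Ties present; correction factor C = 1 - 6/(11^3 - 11) = 0.995455. Corrected H = 4.920455 / 0.995455 = 4.942922.
Step 5: Under H0, H ~ chi^2(2); p-value = 0.084461.
Step 6: alpha = 0.05. fail to reject H0.

H = 4.9429, df = 2, p = 0.084461, fail to reject H0.


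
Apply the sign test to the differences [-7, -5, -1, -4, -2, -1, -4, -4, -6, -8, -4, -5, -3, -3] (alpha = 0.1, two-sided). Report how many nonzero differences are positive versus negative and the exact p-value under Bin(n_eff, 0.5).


Step 1: Discard zero differences. Original n = 14; n_eff = number of nonzero differences = 14.
Nonzero differences (with sign): -7, -5, -1, -4, -2, -1, -4, -4, -6, -8, -4, -5, -3, -3
Step 2: Count signs: positive = 0, negative = 14.
Step 3: Under H0: P(positive) = 0.5, so the number of positives S ~ Bin(14, 0.5).
Step 4: Two-sided exact p-value = sum of Bin(14,0.5) probabilities at or below the observed probability = 0.000122.
Step 5: alpha = 0.1. reject H0.

n_eff = 14, pos = 0, neg = 14, p = 0.000122, reject H0.


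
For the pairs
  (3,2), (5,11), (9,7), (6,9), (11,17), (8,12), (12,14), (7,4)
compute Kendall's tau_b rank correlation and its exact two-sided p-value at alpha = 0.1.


Step 1: Enumerate the 28 unordered pairs (i,j) with i<j and classify each by sign(x_j-x_i) * sign(y_j-y_i).
  (1,2):dx=+2,dy=+9->C; (1,3):dx=+6,dy=+5->C; (1,4):dx=+3,dy=+7->C; (1,5):dx=+8,dy=+15->C
  (1,6):dx=+5,dy=+10->C; (1,7):dx=+9,dy=+12->C; (1,8):dx=+4,dy=+2->C; (2,3):dx=+4,dy=-4->D
  (2,4):dx=+1,dy=-2->D; (2,5):dx=+6,dy=+6->C; (2,6):dx=+3,dy=+1->C; (2,7):dx=+7,dy=+3->C
  (2,8):dx=+2,dy=-7->D; (3,4):dx=-3,dy=+2->D; (3,5):dx=+2,dy=+10->C; (3,6):dx=-1,dy=+5->D
  (3,7):dx=+3,dy=+7->C; (3,8):dx=-2,dy=-3->C; (4,5):dx=+5,dy=+8->C; (4,6):dx=+2,dy=+3->C
  (4,7):dx=+6,dy=+5->C; (4,8):dx=+1,dy=-5->D; (5,6):dx=-3,dy=-5->C; (5,7):dx=+1,dy=-3->D
  (5,8):dx=-4,dy=-13->C; (6,7):dx=+4,dy=+2->C; (6,8):dx=-1,dy=-8->C; (7,8):dx=-5,dy=-10->C
Step 2: C = 21, D = 7, total pairs = 28.
Step 3: tau = (C - D)/(n(n-1)/2) = (21 - 7)/28 = 0.500000.
Step 4: Exact two-sided p-value (enumerate n! = 40320 permutations of y under H0): p = 0.108681.
Step 5: alpha = 0.1. fail to reject H0.

tau_b = 0.5000 (C=21, D=7), p = 0.108681, fail to reject H0.


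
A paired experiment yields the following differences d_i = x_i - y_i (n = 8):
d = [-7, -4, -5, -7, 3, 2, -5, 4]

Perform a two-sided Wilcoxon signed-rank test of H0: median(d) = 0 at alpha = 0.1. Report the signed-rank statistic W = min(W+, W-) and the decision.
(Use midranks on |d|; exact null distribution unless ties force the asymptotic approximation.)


Step 1: Drop any zero differences (none here) and take |d_i|.
|d| = [7, 4, 5, 7, 3, 2, 5, 4]
Step 2: Midrank |d_i| (ties get averaged ranks).
ranks: |7|->7.5, |4|->3.5, |5|->5.5, |7|->7.5, |3|->2, |2|->1, |5|->5.5, |4|->3.5
Step 3: Attach original signs; sum ranks with positive sign and with negative sign.
W+ = 2 + 1 + 3.5 = 6.5
W- = 7.5 + 3.5 + 5.5 + 7.5 + 5.5 = 29.5
(Check: W+ + W- = 36 should equal n(n+1)/2 = 36.)
Step 4: Test statistic W = min(W+, W-) = 6.5.
Step 5: Ties in |d|, so use the tie-corrected normal approximation.
        E[W] = n(n+1)/4 = 8*9/4 = 18.
        Tie groups: |d|=4 (t=2), |d|=5 (t=2), |d|=7 (t=2); sum(t^3 - t) = 18.
        Var[W] = n(n+1)(2n+1)/24 - sum(t^3-t)/48 = 1224/24 - 18/48 = 50.625.
        z = (W - E[W]) / sqrt(Var[W]) = (6.5 - 18) / 7.1151 = -1.6163.
        Two-sided p = 2*Phi(z) = 0.106035.
Step 6: alpha = 0.1. fail to reject H0.

W+ = 6.5, W- = 29.5, W = min = 6.5, p = 0.106035, fail to reject H0.


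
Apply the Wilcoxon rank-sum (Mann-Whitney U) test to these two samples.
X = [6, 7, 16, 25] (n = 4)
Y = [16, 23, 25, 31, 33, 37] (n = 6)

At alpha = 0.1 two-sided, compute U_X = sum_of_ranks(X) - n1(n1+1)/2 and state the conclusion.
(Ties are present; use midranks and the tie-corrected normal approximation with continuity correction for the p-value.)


Step 1: Combine and sort all 10 observations; assign midranks.
sorted (value, group): (6,X), (7,X), (16,X), (16,Y), (23,Y), (25,X), (25,Y), (31,Y), (33,Y), (37,Y)
ranks: 6->1, 7->2, 16->3.5, 16->3.5, 23->5, 25->6.5, 25->6.5, 31->8, 33->9, 37->10
Step 2: Rank sum for X: R1 = 1 + 2 + 3.5 + 6.5 = 13.
Step 3: U_X = R1 - n1(n1+1)/2 = 13 - 4*5/2 = 13 - 10 = 3.
       U_Y = n1*n2 - U_X = 24 - 3 = 21.
Step 4: Ties are present, so use the tie-corrected normal approximation (with continuity correction) for the p-value.
Step 5: p-value = 0.068259; compare to alpha = 0.1. reject H0.

U_X = 3, p = 0.068259, reject H0 at alpha = 0.1.


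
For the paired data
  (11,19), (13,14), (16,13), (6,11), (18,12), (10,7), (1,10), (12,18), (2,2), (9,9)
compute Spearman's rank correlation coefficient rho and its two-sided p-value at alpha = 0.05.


Step 1: Rank x and y separately (midranks; no ties here).
rank(x): 11->6, 13->8, 16->9, 6->3, 18->10, 10->5, 1->1, 12->7, 2->2, 9->4
rank(y): 19->10, 14->8, 13->7, 11->5, 12->6, 7->2, 10->4, 18->9, 2->1, 9->3
Step 2: d_i = R_x(i) - R_y(i); compute d_i^2.
  (6-10)^2=16, (8-8)^2=0, (9-7)^2=4, (3-5)^2=4, (10-6)^2=16, (5-2)^2=9, (1-4)^2=9, (7-9)^2=4, (2-1)^2=1, (4-3)^2=1
sum(d^2) = 64.
Step 3: rho = 1 - 6*64 / (10*(10^2 - 1)) = 1 - 384/990 = 0.612121.
Step 4: Under H0, t = rho * sqrt((n-2)/(1-rho^2)) = 2.1895 ~ t(8).
Step 5: Two-sided p-value from the t-distribution with 8 df = 0.059972.
Step 6: alpha = 0.05. fail to reject H0.

rho = 0.6121, p = 0.059972, fail to reject H0 at alpha = 0.05.


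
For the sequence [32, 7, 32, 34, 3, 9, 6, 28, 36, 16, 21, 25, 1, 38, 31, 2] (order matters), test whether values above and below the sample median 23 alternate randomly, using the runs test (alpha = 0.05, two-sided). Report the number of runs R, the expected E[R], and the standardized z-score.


Step 1: Compute median = 23; label A = above, B = below.
Labels in order: ABAABBBAABBABAAB  (n_A = 8, n_B = 8)
Step 2: Count runs R = 10.
Step 3: Under H0 (random ordering), E[R] = 2*n_A*n_B/(n_A+n_B) + 1 = 2*8*8/16 + 1 = 9.0000.
        Var[R] = 2*n_A*n_B*(2*n_A*n_B - n_A - n_B) / ((n_A+n_B)^2 * (n_A+n_B-1)) = 14336/3840 = 3.7333.
        SD[R] = 1.9322.
Step 4: Continuity-corrected z = (R - 0.5 - E[R]) / SD[R] = (10 - 0.5 - 9.0000) / 1.9322 = 0.2588.
Step 5: Two-sided p-value via normal approximation = 2*(1 - Phi(|z|)) = 0.795809.
Step 6: alpha = 0.05. fail to reject H0.

R = 10, z = 0.2588, p = 0.795809, fail to reject H0.


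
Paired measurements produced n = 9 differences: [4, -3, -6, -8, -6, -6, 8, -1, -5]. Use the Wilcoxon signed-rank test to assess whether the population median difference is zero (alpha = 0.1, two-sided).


Step 1: Drop any zero differences (none here) and take |d_i|.
|d| = [4, 3, 6, 8, 6, 6, 8, 1, 5]
Step 2: Midrank |d_i| (ties get averaged ranks).
ranks: |4|->3, |3|->2, |6|->6, |8|->8.5, |6|->6, |6|->6, |8|->8.5, |1|->1, |5|->4
Step 3: Attach original signs; sum ranks with positive sign and with negative sign.
W+ = 3 + 8.5 = 11.5
W- = 2 + 6 + 8.5 + 6 + 6 + 1 + 4 = 33.5
(Check: W+ + W- = 45 should equal n(n+1)/2 = 45.)
Step 4: Test statistic W = min(W+, W-) = 11.5.
Step 5: Ties in |d|, so use the tie-corrected normal approximation.
        E[W] = n(n+1)/4 = 9*10/4 = 22.5.
        Tie groups: |d|=6 (t=3), |d|=8 (t=2); sum(t^3 - t) = 30.
        Var[W] = n(n+1)(2n+1)/24 - sum(t^3-t)/48 = 1710/24 - 30/48 = 70.625.
        z = (W - E[W]) / sqrt(Var[W]) = (11.5 - 22.5) / 8.4039 = -1.3089.
        Two-sided p = 2*Phi(z) = 0.190561.
Step 6: alpha = 0.1. fail to reject H0.

W+ = 11.5, W- = 33.5, W = min = 11.5, p = 0.190561, fail to reject H0.


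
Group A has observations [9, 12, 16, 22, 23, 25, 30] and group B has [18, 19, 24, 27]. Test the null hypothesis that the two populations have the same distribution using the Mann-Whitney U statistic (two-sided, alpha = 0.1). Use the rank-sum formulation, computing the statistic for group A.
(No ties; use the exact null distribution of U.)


Step 1: Combine and sort all 11 observations; assign midranks.
sorted (value, group): (9,X), (12,X), (16,X), (18,Y), (19,Y), (22,X), (23,X), (24,Y), (25,X), (27,Y), (30,X)
ranks: 9->1, 12->2, 16->3, 18->4, 19->5, 22->6, 23->7, 24->8, 25->9, 27->10, 30->11
Step 2: Rank sum for X: R1 = 1 + 2 + 3 + 6 + 7 + 9 + 11 = 39.
Step 3: U_X = R1 - n1(n1+1)/2 = 39 - 7*8/2 = 39 - 28 = 11.
       U_Y = n1*n2 - U_X = 28 - 11 = 17.
Step 4: No ties, so the exact null distribution of U (based on enumerating the C(11,7) = 330 equally likely rank assignments) gives the two-sided p-value.
Step 5: p-value = 0.648485; compare to alpha = 0.1. fail to reject H0.

U_X = 11, p = 0.648485, fail to reject H0 at alpha = 0.1.


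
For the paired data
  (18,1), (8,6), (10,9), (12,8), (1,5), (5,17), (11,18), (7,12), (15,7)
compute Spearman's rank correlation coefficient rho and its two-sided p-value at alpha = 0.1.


Step 1: Rank x and y separately (midranks; no ties here).
rank(x): 18->9, 8->4, 10->5, 12->7, 1->1, 5->2, 11->6, 7->3, 15->8
rank(y): 1->1, 6->3, 9->6, 8->5, 5->2, 17->8, 18->9, 12->7, 7->4
Step 2: d_i = R_x(i) - R_y(i); compute d_i^2.
  (9-1)^2=64, (4-3)^2=1, (5-6)^2=1, (7-5)^2=4, (1-2)^2=1, (2-8)^2=36, (6-9)^2=9, (3-7)^2=16, (8-4)^2=16
sum(d^2) = 148.
Step 3: rho = 1 - 6*148 / (9*(9^2 - 1)) = 1 - 888/720 = -0.233333.
Step 4: Under H0, t = rho * sqrt((n-2)/(1-rho^2)) = -0.6349 ~ t(7).
Step 5: Two-sided p-value from the t-distribution with 7 df = 0.545699.
Step 6: alpha = 0.1. fail to reject H0.

rho = -0.2333, p = 0.545699, fail to reject H0 at alpha = 0.1.


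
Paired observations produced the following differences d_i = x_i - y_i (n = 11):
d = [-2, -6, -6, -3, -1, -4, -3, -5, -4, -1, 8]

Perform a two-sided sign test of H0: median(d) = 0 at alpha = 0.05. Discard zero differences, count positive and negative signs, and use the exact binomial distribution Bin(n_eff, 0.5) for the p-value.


Step 1: Discard zero differences. Original n = 11; n_eff = number of nonzero differences = 11.
Nonzero differences (with sign): -2, -6, -6, -3, -1, -4, -3, -5, -4, -1, +8
Step 2: Count signs: positive = 1, negative = 10.
Step 3: Under H0: P(positive) = 0.5, so the number of positives S ~ Bin(11, 0.5).
Step 4: Two-sided exact p-value = sum of Bin(11,0.5) probabilities at or below the observed probability = 0.011719.
Step 5: alpha = 0.05. reject H0.

n_eff = 11, pos = 1, neg = 10, p = 0.011719, reject H0.


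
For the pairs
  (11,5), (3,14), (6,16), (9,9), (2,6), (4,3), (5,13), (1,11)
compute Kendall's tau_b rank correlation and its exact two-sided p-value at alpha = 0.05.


Step 1: Enumerate the 28 unordered pairs (i,j) with i<j and classify each by sign(x_j-x_i) * sign(y_j-y_i).
  (1,2):dx=-8,dy=+9->D; (1,3):dx=-5,dy=+11->D; (1,4):dx=-2,dy=+4->D; (1,5):dx=-9,dy=+1->D
  (1,6):dx=-7,dy=-2->C; (1,7):dx=-6,dy=+8->D; (1,8):dx=-10,dy=+6->D; (2,3):dx=+3,dy=+2->C
  (2,4):dx=+6,dy=-5->D; (2,5):dx=-1,dy=-8->C; (2,6):dx=+1,dy=-11->D; (2,7):dx=+2,dy=-1->D
  (2,8):dx=-2,dy=-3->C; (3,4):dx=+3,dy=-7->D; (3,5):dx=-4,dy=-10->C; (3,6):dx=-2,dy=-13->C
  (3,7):dx=-1,dy=-3->C; (3,8):dx=-5,dy=-5->C; (4,5):dx=-7,dy=-3->C; (4,6):dx=-5,dy=-6->C
  (4,7):dx=-4,dy=+4->D; (4,8):dx=-8,dy=+2->D; (5,6):dx=+2,dy=-3->D; (5,7):dx=+3,dy=+7->C
  (5,8):dx=-1,dy=+5->D; (6,7):dx=+1,dy=+10->C; (6,8):dx=-3,dy=+8->D; (7,8):dx=-4,dy=-2->C
Step 2: C = 13, D = 15, total pairs = 28.
Step 3: tau = (C - D)/(n(n-1)/2) = (13 - 15)/28 = -0.071429.
Step 4: Exact two-sided p-value (enumerate n! = 40320 permutations of y under H0): p = 0.904861.
Step 5: alpha = 0.05. fail to reject H0.

tau_b = -0.0714 (C=13, D=15), p = 0.904861, fail to reject H0.


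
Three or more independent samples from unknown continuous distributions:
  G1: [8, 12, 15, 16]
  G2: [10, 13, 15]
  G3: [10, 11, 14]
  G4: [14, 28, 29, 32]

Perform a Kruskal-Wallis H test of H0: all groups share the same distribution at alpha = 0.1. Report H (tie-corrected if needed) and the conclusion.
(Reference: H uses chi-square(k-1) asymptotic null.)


Step 1: Combine all N = 14 observations and assign midranks.
sorted (value, group, rank): (8,G1,1), (10,G2,2.5), (10,G3,2.5), (11,G3,4), (12,G1,5), (13,G2,6), (14,G3,7.5), (14,G4,7.5), (15,G1,9.5), (15,G2,9.5), (16,G1,11), (28,G4,12), (29,G4,13), (32,G4,14)
Step 2: Sum ranks within each group.
R_1 = 26.5 (n_1 = 4)
R_2 = 18 (n_2 = 3)
R_3 = 14 (n_3 = 3)
R_4 = 46.5 (n_4 = 4)
Step 3: H = 12/(N(N+1)) * sum(R_i^2/n_i) - 3(N+1)
     = 12/(14*15) * (26.5^2/4 + 18^2/3 + 14^2/3 + 46.5^2/4) - 3*15
     = 0.057143 * 889.458 - 45
     = 5.826190.
Step 4: Ties present; correction factor C = 1 - 18/(14^3 - 14) = 0.993407. Corrected H = 5.826190 / 0.993407 = 5.864860.
Step 5: Under H0, H ~ chi^2(3); p-value = 0.118373.
Step 6: alpha = 0.1. fail to reject H0.

H = 5.8649, df = 3, p = 0.118373, fail to reject H0.


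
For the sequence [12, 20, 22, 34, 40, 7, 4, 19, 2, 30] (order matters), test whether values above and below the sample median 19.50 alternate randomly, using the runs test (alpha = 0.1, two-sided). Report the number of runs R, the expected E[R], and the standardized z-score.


Step 1: Compute median = 19.50; label A = above, B = below.
Labels in order: BAAAABBBBA  (n_A = 5, n_B = 5)
Step 2: Count runs R = 4.
Step 3: Under H0 (random ordering), E[R] = 2*n_A*n_B/(n_A+n_B) + 1 = 2*5*5/10 + 1 = 6.0000.
        Var[R] = 2*n_A*n_B*(2*n_A*n_B - n_A - n_B) / ((n_A+n_B)^2 * (n_A+n_B-1)) = 2000/900 = 2.2222.
        SD[R] = 1.4907.
Step 4: Continuity-corrected z = (R + 0.5 - E[R]) / SD[R] = (4 + 0.5 - 6.0000) / 1.4907 = -1.0062.
Step 5: Two-sided p-value via normal approximation = 2*(1 - Phi(|z|)) = 0.314305.
Step 6: alpha = 0.1. fail to reject H0.

R = 4, z = -1.0062, p = 0.314305, fail to reject H0.


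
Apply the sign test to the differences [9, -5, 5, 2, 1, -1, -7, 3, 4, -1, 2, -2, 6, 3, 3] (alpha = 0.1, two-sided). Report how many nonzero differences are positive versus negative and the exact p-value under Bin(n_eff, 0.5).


Step 1: Discard zero differences. Original n = 15; n_eff = number of nonzero differences = 15.
Nonzero differences (with sign): +9, -5, +5, +2, +1, -1, -7, +3, +4, -1, +2, -2, +6, +3, +3
Step 2: Count signs: positive = 10, negative = 5.
Step 3: Under H0: P(positive) = 0.5, so the number of positives S ~ Bin(15, 0.5).
Step 4: Two-sided exact p-value = sum of Bin(15,0.5) probabilities at or below the observed probability = 0.301758.
Step 5: alpha = 0.1. fail to reject H0.

n_eff = 15, pos = 10, neg = 5, p = 0.301758, fail to reject H0.


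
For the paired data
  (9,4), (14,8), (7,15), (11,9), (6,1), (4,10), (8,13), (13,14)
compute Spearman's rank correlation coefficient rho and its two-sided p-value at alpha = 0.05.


Step 1: Rank x and y separately (midranks; no ties here).
rank(x): 9->5, 14->8, 7->3, 11->6, 6->2, 4->1, 8->4, 13->7
rank(y): 4->2, 8->3, 15->8, 9->4, 1->1, 10->5, 13->6, 14->7
Step 2: d_i = R_x(i) - R_y(i); compute d_i^2.
  (5-2)^2=9, (8-3)^2=25, (3-8)^2=25, (6-4)^2=4, (2-1)^2=1, (1-5)^2=16, (4-6)^2=4, (7-7)^2=0
sum(d^2) = 84.
Step 3: rho = 1 - 6*84 / (8*(8^2 - 1)) = 1 - 504/504 = 0.000000.
Step 4: Under H0, t = rho * sqrt((n-2)/(1-rho^2)) = 0.0000 ~ t(6).
Step 5: Two-sided p-value from the t-distribution with 6 df = 1.000000.
Step 6: alpha = 0.05. fail to reject H0.

rho = 0.0000, p = 1.000000, fail to reject H0 at alpha = 0.05.


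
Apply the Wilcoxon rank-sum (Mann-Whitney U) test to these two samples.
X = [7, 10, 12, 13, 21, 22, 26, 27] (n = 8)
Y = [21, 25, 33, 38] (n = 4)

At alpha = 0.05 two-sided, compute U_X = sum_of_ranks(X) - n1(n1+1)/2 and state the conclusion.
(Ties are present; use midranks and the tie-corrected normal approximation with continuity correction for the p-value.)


Step 1: Combine and sort all 12 observations; assign midranks.
sorted (value, group): (7,X), (10,X), (12,X), (13,X), (21,X), (21,Y), (22,X), (25,Y), (26,X), (27,X), (33,Y), (38,Y)
ranks: 7->1, 10->2, 12->3, 13->4, 21->5.5, 21->5.5, 22->7, 25->8, 26->9, 27->10, 33->11, 38->12
Step 2: Rank sum for X: R1 = 1 + 2 + 3 + 4 + 5.5 + 7 + 9 + 10 = 41.5.
Step 3: U_X = R1 - n1(n1+1)/2 = 41.5 - 8*9/2 = 41.5 - 36 = 5.5.
       U_Y = n1*n2 - U_X = 32 - 5.5 = 26.5.
Step 4: Ties are present, so use the tie-corrected normal approximation (with continuity correction) for the p-value.
Step 5: p-value = 0.088869; compare to alpha = 0.05. fail to reject H0.

U_X = 5.5, p = 0.088869, fail to reject H0 at alpha = 0.05.


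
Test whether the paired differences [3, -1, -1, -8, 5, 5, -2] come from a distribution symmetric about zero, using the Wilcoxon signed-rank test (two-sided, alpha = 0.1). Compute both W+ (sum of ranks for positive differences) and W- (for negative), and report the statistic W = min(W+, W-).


Step 1: Drop any zero differences (none here) and take |d_i|.
|d| = [3, 1, 1, 8, 5, 5, 2]
Step 2: Midrank |d_i| (ties get averaged ranks).
ranks: |3|->4, |1|->1.5, |1|->1.5, |8|->7, |5|->5.5, |5|->5.5, |2|->3
Step 3: Attach original signs; sum ranks with positive sign and with negative sign.
W+ = 4 + 5.5 + 5.5 = 15
W- = 1.5 + 1.5 + 7 + 3 = 13
(Check: W+ + W- = 28 should equal n(n+1)/2 = 28.)
Step 4: Test statistic W = min(W+, W-) = 13.
Step 5: Ties in |d|, so use the tie-corrected normal approximation.
        E[W] = n(n+1)/4 = 7*8/4 = 14.
        Tie groups: |d|=1 (t=2), |d|=5 (t=2); sum(t^3 - t) = 12.
        Var[W] = n(n+1)(2n+1)/24 - sum(t^3-t)/48 = 840/24 - 12/48 = 34.75.
        z = (W - E[W]) / sqrt(Var[W]) = (13 - 14) / 5.8949 = -0.1696.
        Two-sided p = 2*Phi(z) = 0.865295.
Step 6: alpha = 0.1. fail to reject H0.

W+ = 15, W- = 13, W = min = 13, p = 0.865295, fail to reject H0.


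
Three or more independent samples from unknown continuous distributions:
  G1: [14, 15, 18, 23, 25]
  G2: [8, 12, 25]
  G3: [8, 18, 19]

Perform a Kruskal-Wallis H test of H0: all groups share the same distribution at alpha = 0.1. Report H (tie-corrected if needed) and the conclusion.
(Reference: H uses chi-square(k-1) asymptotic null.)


Step 1: Combine all N = 11 observations and assign midranks.
sorted (value, group, rank): (8,G2,1.5), (8,G3,1.5), (12,G2,3), (14,G1,4), (15,G1,5), (18,G1,6.5), (18,G3,6.5), (19,G3,8), (23,G1,9), (25,G1,10.5), (25,G2,10.5)
Step 2: Sum ranks within each group.
R_1 = 35 (n_1 = 5)
R_2 = 15 (n_2 = 3)
R_3 = 16 (n_3 = 3)
Step 3: H = 12/(N(N+1)) * sum(R_i^2/n_i) - 3(N+1)
     = 12/(11*12) * (35^2/5 + 15^2/3 + 16^2/3) - 3*12
     = 0.090909 * 405.333 - 36
     = 0.848485.
Step 4: Ties present; correction factor C = 1 - 18/(11^3 - 11) = 0.986364. Corrected H = 0.848485 / 0.986364 = 0.860215.
Step 5: Under H0, H ~ chi^2(2); p-value = 0.650439.
Step 6: alpha = 0.1. fail to reject H0.

H = 0.8602, df = 2, p = 0.650439, fail to reject H0.


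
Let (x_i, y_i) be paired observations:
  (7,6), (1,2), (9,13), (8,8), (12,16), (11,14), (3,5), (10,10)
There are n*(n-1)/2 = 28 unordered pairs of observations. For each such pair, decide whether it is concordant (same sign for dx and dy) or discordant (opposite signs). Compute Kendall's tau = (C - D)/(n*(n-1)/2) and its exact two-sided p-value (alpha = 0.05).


Step 1: Enumerate the 28 unordered pairs (i,j) with i<j and classify each by sign(x_j-x_i) * sign(y_j-y_i).
  (1,2):dx=-6,dy=-4->C; (1,3):dx=+2,dy=+7->C; (1,4):dx=+1,dy=+2->C; (1,5):dx=+5,dy=+10->C
  (1,6):dx=+4,dy=+8->C; (1,7):dx=-4,dy=-1->C; (1,8):dx=+3,dy=+4->C; (2,3):dx=+8,dy=+11->C
  (2,4):dx=+7,dy=+6->C; (2,5):dx=+11,dy=+14->C; (2,6):dx=+10,dy=+12->C; (2,7):dx=+2,dy=+3->C
  (2,8):dx=+9,dy=+8->C; (3,4):dx=-1,dy=-5->C; (3,5):dx=+3,dy=+3->C; (3,6):dx=+2,dy=+1->C
  (3,7):dx=-6,dy=-8->C; (3,8):dx=+1,dy=-3->D; (4,5):dx=+4,dy=+8->C; (4,6):dx=+3,dy=+6->C
  (4,7):dx=-5,dy=-3->C; (4,8):dx=+2,dy=+2->C; (5,6):dx=-1,dy=-2->C; (5,7):dx=-9,dy=-11->C
  (5,8):dx=-2,dy=-6->C; (6,7):dx=-8,dy=-9->C; (6,8):dx=-1,dy=-4->C; (7,8):dx=+7,dy=+5->C
Step 2: C = 27, D = 1, total pairs = 28.
Step 3: tau = (C - D)/(n(n-1)/2) = (27 - 1)/28 = 0.928571.
Step 4: Exact two-sided p-value (enumerate n! = 40320 permutations of y under H0): p = 0.000397.
Step 5: alpha = 0.05. reject H0.

tau_b = 0.9286 (C=27, D=1), p = 0.000397, reject H0.


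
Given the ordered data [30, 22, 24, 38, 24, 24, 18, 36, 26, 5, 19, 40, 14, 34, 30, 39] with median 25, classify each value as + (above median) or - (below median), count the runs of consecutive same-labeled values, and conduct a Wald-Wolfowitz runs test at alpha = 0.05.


Step 1: Compute median = 25; label A = above, B = below.
Labels in order: ABBABBBAABBABAAA  (n_A = 8, n_B = 8)
Step 2: Count runs R = 9.
Step 3: Under H0 (random ordering), E[R] = 2*n_A*n_B/(n_A+n_B) + 1 = 2*8*8/16 + 1 = 9.0000.
        Var[R] = 2*n_A*n_B*(2*n_A*n_B - n_A - n_B) / ((n_A+n_B)^2 * (n_A+n_B-1)) = 14336/3840 = 3.7333.
        SD[R] = 1.9322.
Step 4: R = E[R], so z = 0 with no continuity correction.
Step 5: Two-sided p-value via normal approximation = 2*(1 - Phi(|z|)) = 1.000000.
Step 6: alpha = 0.05. fail to reject H0.

R = 9, z = 0.0000, p = 1.000000, fail to reject H0.


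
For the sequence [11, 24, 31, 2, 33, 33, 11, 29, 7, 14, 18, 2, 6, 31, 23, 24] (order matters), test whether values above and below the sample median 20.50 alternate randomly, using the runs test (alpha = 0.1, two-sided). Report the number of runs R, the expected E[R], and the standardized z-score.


Step 1: Compute median = 20.50; label A = above, B = below.
Labels in order: BAABAABABBBBBAAA  (n_A = 8, n_B = 8)
Step 2: Count runs R = 8.
Step 3: Under H0 (random ordering), E[R] = 2*n_A*n_B/(n_A+n_B) + 1 = 2*8*8/16 + 1 = 9.0000.
        Var[R] = 2*n_A*n_B*(2*n_A*n_B - n_A - n_B) / ((n_A+n_B)^2 * (n_A+n_B-1)) = 14336/3840 = 3.7333.
        SD[R] = 1.9322.
Step 4: Continuity-corrected z = (R + 0.5 - E[R]) / SD[R] = (8 + 0.5 - 9.0000) / 1.9322 = -0.2588.
Step 5: Two-sided p-value via normal approximation = 2*(1 - Phi(|z|)) = 0.795809.
Step 6: alpha = 0.1. fail to reject H0.

R = 8, z = -0.2588, p = 0.795809, fail to reject H0.


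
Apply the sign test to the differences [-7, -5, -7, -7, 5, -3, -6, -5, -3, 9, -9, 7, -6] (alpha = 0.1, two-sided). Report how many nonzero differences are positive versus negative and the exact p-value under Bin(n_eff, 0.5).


Step 1: Discard zero differences. Original n = 13; n_eff = number of nonzero differences = 13.
Nonzero differences (with sign): -7, -5, -7, -7, +5, -3, -6, -5, -3, +9, -9, +7, -6
Step 2: Count signs: positive = 3, negative = 10.
Step 3: Under H0: P(positive) = 0.5, so the number of positives S ~ Bin(13, 0.5).
Step 4: Two-sided exact p-value = sum of Bin(13,0.5) probabilities at or below the observed probability = 0.092285.
Step 5: alpha = 0.1. reject H0.

n_eff = 13, pos = 3, neg = 10, p = 0.092285, reject H0.


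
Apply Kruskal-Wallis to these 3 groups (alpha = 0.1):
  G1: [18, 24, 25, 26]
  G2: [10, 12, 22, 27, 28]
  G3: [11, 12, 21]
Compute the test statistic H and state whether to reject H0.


Step 1: Combine all N = 12 observations and assign midranks.
sorted (value, group, rank): (10,G2,1), (11,G3,2), (12,G2,3.5), (12,G3,3.5), (18,G1,5), (21,G3,6), (22,G2,7), (24,G1,8), (25,G1,9), (26,G1,10), (27,G2,11), (28,G2,12)
Step 2: Sum ranks within each group.
R_1 = 32 (n_1 = 4)
R_2 = 34.5 (n_2 = 5)
R_3 = 11.5 (n_3 = 3)
Step 3: H = 12/(N(N+1)) * sum(R_i^2/n_i) - 3(N+1)
     = 12/(12*13) * (32^2/4 + 34.5^2/5 + 11.5^2/3) - 3*13
     = 0.076923 * 538.133 - 39
     = 2.394872.
Step 4: Ties present; correction factor C = 1 - 6/(12^3 - 12) = 0.996503. Corrected H = 2.394872 / 0.996503 = 2.403275.
Step 5: Under H0, H ~ chi^2(2); p-value = 0.300701.
Step 6: alpha = 0.1. fail to reject H0.

H = 2.4033, df = 2, p = 0.300701, fail to reject H0.
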